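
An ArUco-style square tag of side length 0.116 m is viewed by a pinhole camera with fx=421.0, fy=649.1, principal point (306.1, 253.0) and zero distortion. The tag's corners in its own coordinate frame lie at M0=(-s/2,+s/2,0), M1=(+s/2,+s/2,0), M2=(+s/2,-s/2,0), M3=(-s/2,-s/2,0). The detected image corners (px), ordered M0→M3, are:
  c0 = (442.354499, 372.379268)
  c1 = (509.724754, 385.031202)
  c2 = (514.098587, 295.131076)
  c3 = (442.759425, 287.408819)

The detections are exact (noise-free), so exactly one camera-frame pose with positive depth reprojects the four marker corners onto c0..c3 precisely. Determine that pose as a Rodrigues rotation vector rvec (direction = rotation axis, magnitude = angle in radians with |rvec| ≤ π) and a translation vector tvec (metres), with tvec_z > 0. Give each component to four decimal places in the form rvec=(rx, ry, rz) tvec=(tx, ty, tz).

Intrinsics K: fx=421.0, fy=649.1, cx=306.1, cy=253.0
Marker side s = 0.116 m; corners in marker frame (Z=0):
  M0 = (-0.0580, +0.0580, 0)
  M1 = (+0.0580, +0.0580, 0)
  M2 = (+0.0580, -0.0580, 0)
  M3 = (-0.0580, -0.0580, 0)
Detected image corners:
  c0 = (442.354499, 372.379268) px
  c1 = (509.724754, 385.031202) px
  c2 = (514.098587, 295.131076) px
  c3 = (442.759425, 287.408819) px
Planar DLT: solve 8×8 A·h = b for H (H[2,2]=1):
  H  [+339.06514 +206.47221 +476.11262]
  H  [-92.93968 +912.09693 +336.03127]
  H  [-0.54135 +0.47468 +1.00000]
B = K⁻¹H; ‖b₁‖=1.317275, ‖b₂‖=1.317275; λ = 2/(‖b₁‖+‖b₂‖) = 0.759143, sign → tz>0 ⇒ λ=+0.759143
r₁ = λ·B[:,0] = (+0.91020,+0.05148,-0.41096); r₂ = λ·B[:,1] = (+0.11031,+0.92627,+0.36035)
r₃ = r₁×r₂ = (+0.39921,-0.37332,+0.83741); SVD([r₁ r₂ r₃]) → R = UVᵀ:
  R  [+0.91020 +0.11031 +0.39921]
  R  [+0.05148 +0.92627 -0.37332]
  R  [-0.41096 +0.36035 +0.83741]
t = (+0.30657, +0.09711, +0.75914) m
tr R = 2.673884; θ = arccos((tr R − 1)/2) = 0.579124 rad = 33.181°
axis k = ((R−Rᵀ)₃₂, (R−Rᵀ)₁₃, (R−Rᵀ)₂₁) / (2 sinθ) = (+0.670274, +0.740166, -0.053740)
rvec = θ·k = (+0.388172, +0.428648, -0.031122)

rvec=(0.3882, 0.4286, -0.0311) tvec=(0.3066, 0.0971, 0.7591)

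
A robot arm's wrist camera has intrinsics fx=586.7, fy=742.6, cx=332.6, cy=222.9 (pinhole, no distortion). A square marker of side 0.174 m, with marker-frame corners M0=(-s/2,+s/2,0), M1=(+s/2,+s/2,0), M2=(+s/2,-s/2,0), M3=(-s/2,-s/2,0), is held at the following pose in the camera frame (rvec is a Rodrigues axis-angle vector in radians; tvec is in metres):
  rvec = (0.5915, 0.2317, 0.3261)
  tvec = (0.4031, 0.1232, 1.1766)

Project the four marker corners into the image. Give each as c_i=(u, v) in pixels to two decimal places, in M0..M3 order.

Intrinsics K: fx=586.7, fy=742.6, cx=332.6, cy=222.9
Marker side s = 0.174 m; corners in marker frame (Z=0):
  M0 = (-0.0870, +0.0870, 0)
  M1 = (+0.0870, +0.0870, 0)
  M2 = (+0.0870, -0.0870, 0)
  M3 = (-0.0870, -0.0870, 0)
rvec = (0.5915, 0.2317, 0.3261), |rvec| = θ = 0.71407 rad = 40.913°
Rodrigues: sinθ=0.65492, 1−cosθ=0.24430; R = I + sinθ·[k]× + (1−cosθ)·[k]×²:
    [+0.92333 -0.23342 +0.30492]
    [+0.36475 +0.78142 -0.50630]
    [-0.12009 +0.57870 +0.80665]
t = (0.4031, 0.1232, 1.1766) m
M0: Pc = R·M0+t = (+0.30246, +0.15945, +1.23739); u = 586.7·(+0.30246)/1.23739 + 332.6 = 476.0100, v = 742.6·(+0.15945)/1.23739 + 222.9 = 318.5915
M1: Pc = R·M1+t = (+0.46312, +0.22292, +1.21650); u = 586.7·(+0.46312)/1.21650 + 332.6 = 555.9571, v = 742.6·(+0.22292)/1.21650 + 222.9 = 358.9774
M2: Pc = R·M2+t = (+0.50374, +0.08695, +1.11581); u = 586.7·(+0.50374)/1.11581 + 332.6 = 597.4695, v = 742.6·(+0.08695)/1.11581 + 222.9 = 280.7672
M3: Pc = R·M3+t = (+0.34308, +0.02348, +1.13670); u = 586.7·(+0.34308)/1.13670 + 332.6 = 509.6773, v = 742.6·(+0.02348)/1.13670 + 222.9 = 238.2414

c0=(476.01, 318.59) c1=(555.96, 358.98) c2=(597.47, 280.77) c3=(509.68, 238.24)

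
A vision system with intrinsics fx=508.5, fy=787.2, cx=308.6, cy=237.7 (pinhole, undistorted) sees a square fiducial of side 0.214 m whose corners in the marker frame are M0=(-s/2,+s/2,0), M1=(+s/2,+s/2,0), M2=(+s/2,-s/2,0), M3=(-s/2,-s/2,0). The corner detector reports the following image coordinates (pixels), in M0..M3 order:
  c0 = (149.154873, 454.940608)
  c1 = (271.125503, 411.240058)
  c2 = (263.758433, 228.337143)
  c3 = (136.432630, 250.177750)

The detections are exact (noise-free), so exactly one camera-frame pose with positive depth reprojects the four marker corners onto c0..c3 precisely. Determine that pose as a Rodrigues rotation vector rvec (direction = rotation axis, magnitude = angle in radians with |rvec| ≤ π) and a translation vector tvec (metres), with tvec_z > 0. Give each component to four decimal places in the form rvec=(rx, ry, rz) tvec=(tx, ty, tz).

Intrinsics K: fx=508.5, fy=787.2, cx=308.6, cy=237.7
Marker side s = 0.214 m; corners in marker frame (Z=0):
  M0 = (-0.1070, +0.1070, 0)
  M1 = (+0.1070, +0.1070, 0)
  M2 = (+0.1070, -0.1070, 0)
  M3 = (-0.1070, -0.1070, 0)
Detected image corners:
  c0 = (149.154873, 454.940608) px
  c1 = (271.125503, 411.240058) px
  c2 = (263.758433, 228.337143) px
  c3 = (136.432630, 250.177750) px
Planar DLT: solve 8×8 A·h = b for H (H[2,2]=1):
  H  [+695.77115 +78.22864 +208.89222]
  H  [+32.05115 +955.23486 +336.82308]
  H  [+0.55340 +0.15616 +1.00000]
B = K⁻¹H; ‖b₁‖=1.178194, ‖b₂‖=1.178194; λ = 2/(‖b₁‖+‖b₂‖) = 0.848756, sign → tz>0 ⇒ λ=+0.848756
r₁ = λ·B[:,0] = (+0.87628,-0.10727,+0.46970); r₂ = λ·B[:,1] = (+0.05014,+0.98991,+0.13254)
r₃ = r₁×r₂ = (-0.47918,-0.09260,+0.87282); SVD([r₁ r₂ r₃]) → R = UVᵀ:
  R  [+0.87628 +0.05014 -0.47918]
  R  [-0.10727 +0.98991 -0.09260]
  R  [+0.46970 +0.13254 +0.87282]
t = (-0.16643, +0.10687, +0.84876) m
tr R = 2.739012; θ = arccos((tr R − 1)/2) = 0.516595 rad = 29.599°
axis k = ((R−Rᵀ)₃₂, (R−Rᵀ)₁₃, (R−Rᵀ)₂₁) / (2 sinθ) = (+0.227913, -0.960555, -0.159344)
rvec = θ·k = (+0.117739, -0.496218, -0.082316)

rvec=(0.1177, -0.4962, -0.0823) tvec=(-0.1664, 0.1069, 0.8488)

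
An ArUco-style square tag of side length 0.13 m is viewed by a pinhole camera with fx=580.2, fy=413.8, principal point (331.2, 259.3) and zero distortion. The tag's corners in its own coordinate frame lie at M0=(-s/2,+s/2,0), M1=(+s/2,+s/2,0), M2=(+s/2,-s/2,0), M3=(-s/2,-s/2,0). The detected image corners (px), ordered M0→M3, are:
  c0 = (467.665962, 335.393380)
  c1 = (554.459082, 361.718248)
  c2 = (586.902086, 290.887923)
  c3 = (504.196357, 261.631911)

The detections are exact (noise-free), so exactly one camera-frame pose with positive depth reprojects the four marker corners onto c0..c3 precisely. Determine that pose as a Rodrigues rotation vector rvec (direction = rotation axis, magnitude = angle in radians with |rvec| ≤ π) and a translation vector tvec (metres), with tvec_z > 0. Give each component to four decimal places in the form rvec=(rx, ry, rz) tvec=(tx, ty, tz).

Intrinsics K: fx=580.2, fy=413.8, cx=331.2, cy=259.3
Marker side s = 0.13 m; corners in marker frame (Z=0):
  M0 = (-0.0650, +0.0650, 0)
  M1 = (+0.0650, +0.0650, 0)
  M2 = (+0.0650, -0.0650, 0)
  M3 = (-0.0650, -0.0650, 0)
Detected image corners:
  c0 = (467.665962, 335.393380) px
  c1 = (554.459082, 361.718248) px
  c2 = (586.902086, 290.887923) px
  c3 = (504.196357, 261.631911) px
Planar DLT: solve 8×8 A·h = b for H (H[2,2]=1):
  H  [+859.33190 -376.38915 +529.62493]
  H  [+336.70636 +489.89500 +312.26690]
  H  [+0.39301 -0.21107 +1.00000]
B = K⁻¹H; ‖b₁‖=1.433823, ‖b₂‖=1.433823; λ = 2/(‖b₁‖+‖b₂‖) = 0.697436, sign → tz>0 ⇒ λ=+0.697436
r₁ = λ·B[:,0] = (+0.87650,+0.39574,+0.27410); r₂ = λ·B[:,1] = (-0.36841,+0.91793,-0.14721)
r₃ = r₁×r₂ = (-0.30986,+0.02805,+0.95037); SVD([r₁ r₂ r₃]) → R = UVᵀ:
  R  [+0.87650 -0.36841 -0.30986]
  R  [+0.39574 +0.91793 +0.02805]
  R  [+0.27410 -0.14721 +0.95037]
t = (+0.23852, +0.08927, +0.69744) m
tr R = 2.744807; θ = arccos((tr R − 1)/2) = 0.510699 rad = 29.261°
axis k = ((R−Rᵀ)₃₂, (R−Rᵀ)₁₃, (R−Rᵀ)₂₁) / (2 sinθ) = (-0.179273, -0.597355, +0.781683)
rvec = θ·k = (-0.091554, -0.305068, +0.399204)

rvec=(-0.0916, -0.3051, 0.3992) tvec=(0.2385, 0.0893, 0.6974)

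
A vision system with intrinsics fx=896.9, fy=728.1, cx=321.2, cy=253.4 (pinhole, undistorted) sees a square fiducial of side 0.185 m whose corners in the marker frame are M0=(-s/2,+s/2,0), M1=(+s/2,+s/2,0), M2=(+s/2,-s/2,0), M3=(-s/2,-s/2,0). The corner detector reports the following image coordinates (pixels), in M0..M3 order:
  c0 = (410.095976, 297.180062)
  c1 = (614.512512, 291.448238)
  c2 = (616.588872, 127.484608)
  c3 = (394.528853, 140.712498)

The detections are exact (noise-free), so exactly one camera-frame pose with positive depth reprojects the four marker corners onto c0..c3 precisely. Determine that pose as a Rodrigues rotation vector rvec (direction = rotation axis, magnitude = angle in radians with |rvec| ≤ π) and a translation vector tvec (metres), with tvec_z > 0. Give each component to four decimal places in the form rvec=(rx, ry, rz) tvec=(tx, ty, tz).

rvec=(0.3792, 0.1699, -0.0795) tvec=(0.1646, -0.0390, 0.7953)

Intrinsics K: fx=896.9, fy=728.1, cx=321.2, cy=253.4
Marker side s = 0.185 m; corners in marker frame (Z=0):
  M0 = (-0.0925, +0.0925, 0)
  M1 = (+0.0925, +0.0925, 0)
  M2 = (+0.0925, -0.0925, 0)
  M3 = (-0.0925, -0.0925, 0)
Detected image corners:
  c0 = (410.095976, 297.180062) px
  c1 = (614.512512, 291.448238) px
  c2 = (616.588872, 127.484608) px
  c3 = (394.528853, 140.712498) px
Planar DLT: solve 8×8 A·h = b for H (H[2,2]=1):
  H  [+1035.60720 +268.71525 +506.84426]
  H  [-98.80548 +962.94134 +217.67251]
  H  [-0.22602 +0.45440 +1.00000]
B = K⁻¹H; ‖b₁‖=1.257390, ‖b₂‖=1.257390; λ = 2/(‖b₁‖+‖b₂‖) = 0.795298, sign → tz>0 ⇒ λ=+0.795298
r₁ = λ·B[:,0] = (+0.98267,-0.04537,-0.17975); r₂ = λ·B[:,1] = (+0.10886,+0.92604,+0.36138)
r₃ = r₁×r₂ = (+0.15006,-0.37468,+0.91493); SVD([r₁ r₂ r₃]) → R = UVᵀ:
  R  [+0.98267 +0.10886 +0.15006]
  R  [-0.04537 +0.92604 -0.37468]
  R  [-0.17975 +0.36138 +0.91493]
t = (+0.16461, -0.03902, +0.79530) m
tr R = 2.823636; θ = arccos((tr R − 1)/2) = 0.423107 rad = 24.242°
axis k = ((R−Rᵀ)₃₂, (R−Rᵀ)₁₃, (R−Rᵀ)₂₁) / (2 sinθ) = (+0.896338, +0.401631, -0.187803)
rvec = θ·k = (+0.379247, +0.169933, -0.079461)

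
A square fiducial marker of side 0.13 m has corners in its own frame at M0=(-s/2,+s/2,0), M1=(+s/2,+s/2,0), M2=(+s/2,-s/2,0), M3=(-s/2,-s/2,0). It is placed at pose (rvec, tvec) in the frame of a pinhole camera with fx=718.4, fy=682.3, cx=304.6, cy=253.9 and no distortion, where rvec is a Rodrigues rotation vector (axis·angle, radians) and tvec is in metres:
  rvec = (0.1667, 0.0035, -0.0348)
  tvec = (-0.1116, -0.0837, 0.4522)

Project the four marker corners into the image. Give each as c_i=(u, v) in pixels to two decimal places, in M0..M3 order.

Intrinsics K: fx=718.4, fy=682.3, cx=304.6, cy=253.9
Marker side s = 0.13 m; corners in marker frame (Z=0):
  M0 = (-0.0650, +0.0650, 0)
  M1 = (+0.0650, +0.0650, 0)
  M2 = (+0.0650, -0.0650, 0)
  M3 = (-0.0650, -0.0650, 0)
rvec = (0.1667, 0.0035, -0.0348), |rvec| = θ = 0.17033 rad = 9.759°
Rodrigues: sinθ=0.16951, 1−cosθ=0.01447; R = I + sinθ·[k]× + (1−cosθ)·[k]×²:
    [+0.99939 +0.03492 +0.00059]
    [-0.03434 +0.98554 -0.16596]
    [-0.00638 +0.16583 +0.98613]
t = (-0.1116, -0.0837, 0.4522) m
M0: Pc = R·M0+t = (-0.17429, -0.01741, +0.46339); u = 718.4·(-0.17429)/0.46339 + 304.6 = 34.3974, v = 682.3·(-0.01741)/0.46339 + 253.9 = 228.2684
M1: Pc = R·M1+t = (-0.04437, -0.02187, +0.46256); u = 718.4·(-0.04437)/0.46256 + 304.6 = 235.6904, v = 682.3·(-0.02187)/0.46256 + 253.9 = 221.6374
M2: Pc = R·M2+t = (-0.04891, -0.14999, +0.44101); u = 718.4·(-0.04891)/0.44101 + 304.6 = 224.9261, v = 682.3·(-0.14999)/0.44101 + 253.9 = 21.8409
M3: Pc = R·M3+t = (-0.17883, -0.14553, +0.44184); u = 718.4·(-0.17883)/0.44184 + 304.6 = 13.8316, v = 682.3·(-0.14553)/0.44184 + 253.9 = 29.1703

c0=(34.40, 228.27) c1=(235.69, 221.64) c2=(224.93, 21.84) c3=(13.83, 29.17)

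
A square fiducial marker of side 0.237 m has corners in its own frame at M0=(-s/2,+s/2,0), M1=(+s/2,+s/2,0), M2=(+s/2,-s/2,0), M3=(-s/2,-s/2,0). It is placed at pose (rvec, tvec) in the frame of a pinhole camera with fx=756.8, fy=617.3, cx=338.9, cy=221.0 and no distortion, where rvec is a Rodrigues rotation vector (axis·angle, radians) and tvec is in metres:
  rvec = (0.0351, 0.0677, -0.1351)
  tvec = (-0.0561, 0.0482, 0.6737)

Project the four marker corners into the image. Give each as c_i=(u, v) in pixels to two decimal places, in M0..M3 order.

Intrinsics K: fx=756.8, fy=617.3, cx=338.9, cy=221.0
Marker side s = 0.237 m; corners in marker frame (Z=0):
  M0 = (-0.1185, +0.1185, 0)
  M1 = (+0.1185, +0.1185, 0)
  M2 = (+0.1185, -0.1185, 0)
  M3 = (-0.1185, -0.1185, 0)
rvec = (0.0351, 0.0677, -0.1351), |rvec| = θ = 0.15514 rad = 8.889°
Rodrigues: sinθ=0.15451, 1−cosθ=0.01201; R = I + sinθ·[k]× + (1−cosθ)·[k]×²:
    [+0.98861 +0.13574 +0.06506]
    [-0.13337 +0.99028 -0.03952]
    [-0.06980 +0.03040 +0.99710]
t = (-0.0561, 0.0482, 0.6737) m
M0: Pc = R·M0+t = (-0.15716, +0.18135, +0.68557); u = 756.8·(-0.15716)/0.68557 + 338.9 = 165.4075, v = 617.3·(+0.18135)/0.68557 + 221.0 = 384.2926
M1: Pc = R·M1+t = (+0.07714, +0.14974, +0.66903); u = 756.8·(+0.07714)/0.66903 + 338.9 = 426.1547, v = 617.3·(+0.14974)/0.66903 + 221.0 = 359.1647
M2: Pc = R·M2+t = (+0.04496, -0.08495, +0.66183); u = 756.8·(+0.04496)/0.66183 + 338.9 = 390.3164, v = 617.3·(-0.08495)/0.66183 + 221.0 = 141.7630
M3: Pc = R·M3+t = (-0.18934, -0.05334, +0.67837); u = 756.8·(-0.18934)/0.67837 + 338.9 = 127.6741, v = 617.3·(-0.05334)/0.67837 + 221.0 = 172.4589

c0=(165.41, 384.29) c1=(426.15, 359.16) c2=(390.32, 141.76) c3=(127.67, 172.46)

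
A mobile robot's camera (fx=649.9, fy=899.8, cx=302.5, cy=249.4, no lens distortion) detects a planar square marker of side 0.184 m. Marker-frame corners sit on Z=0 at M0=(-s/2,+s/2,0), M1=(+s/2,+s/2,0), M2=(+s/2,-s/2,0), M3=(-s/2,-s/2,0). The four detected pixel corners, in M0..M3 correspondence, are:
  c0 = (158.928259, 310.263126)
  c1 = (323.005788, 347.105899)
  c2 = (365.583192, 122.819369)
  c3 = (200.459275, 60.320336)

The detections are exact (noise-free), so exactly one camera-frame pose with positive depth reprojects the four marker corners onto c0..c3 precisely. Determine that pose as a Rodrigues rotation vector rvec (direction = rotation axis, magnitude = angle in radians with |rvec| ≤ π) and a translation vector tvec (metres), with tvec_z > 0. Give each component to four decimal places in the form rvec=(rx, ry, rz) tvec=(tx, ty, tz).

Intrinsics K: fx=649.9, fy=899.8, cx=302.5, cy=249.4
Marker side s = 0.184 m; corners in marker frame (Z=0):
  M0 = (-0.0920, +0.0920, 0)
  M1 = (+0.0920, +0.0920, 0)
  M2 = (+0.0920, -0.0920, 0)
  M3 = (-0.0920, -0.0920, 0)
Detected image corners:
  c0 = (158.928259, 310.263126) px
  c1 = (323.005788, 347.105899) px
  c2 = (365.583192, 122.819369) px
  c3 = (200.459275, 60.320336) px
Planar DLT: solve 8×8 A·h = b for H (H[2,2]=1):
  H  [+1038.96323 -182.74462 +265.82913]
  H  [+384.67071 +1321.98786 +213.30004]
  H  [+0.55131 +0.17541 +1.00000]
B = K⁻¹H; ‖b₁‖=1.476643, ‖b₂‖=1.476643; λ = 2/(‖b₁‖+‖b₂‖) = 0.677212, sign → tz>0 ⇒ λ=+0.677212
r₁ = λ·B[:,0] = (+0.90885,+0.18603,+0.37335); r₂ = λ·B[:,1] = (-0.24571,+0.96204,+0.11879)
r₃ = r₁×r₂ = (-0.33708,-0.19970,+0.92005); SVD([r₁ r₂ r₃]) → R = UVᵀ:
  R  [+0.90885 -0.24571 -0.33708]
  R  [+0.18603 +0.96204 -0.19970]
  R  [+0.37335 +0.11879 +0.92005]
t = (-0.03821, -0.02717, +0.67721) m
tr R = 2.790935; θ = arccos((tr R − 1)/2) = 0.461316 rad = 26.431°
axis k = ((R−Rᵀ)₃₂, (R−Rᵀ)₁₃, (R−Rᵀ)₂₁) / (2 sinθ) = (+0.357744, -0.798014, +0.484967)
rvec = θ·k = (+0.165033, -0.368137, +0.223723)

rvec=(0.1650, -0.3681, 0.2237) tvec=(-0.0382, -0.0272, 0.6772)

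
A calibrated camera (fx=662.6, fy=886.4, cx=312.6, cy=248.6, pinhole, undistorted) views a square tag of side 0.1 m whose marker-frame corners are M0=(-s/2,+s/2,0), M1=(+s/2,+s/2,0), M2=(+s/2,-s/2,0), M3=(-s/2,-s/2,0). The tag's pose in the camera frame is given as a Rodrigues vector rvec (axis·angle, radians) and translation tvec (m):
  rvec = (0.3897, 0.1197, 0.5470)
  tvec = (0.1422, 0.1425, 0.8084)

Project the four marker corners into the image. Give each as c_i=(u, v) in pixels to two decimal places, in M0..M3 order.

Intrinsics K: fx=662.6, fy=886.4, cx=312.6, cy=248.6
Marker side s = 0.1 m; corners in marker frame (Z=0):
  M0 = (-0.0500, +0.0500, 0)
  M1 = (+0.0500, +0.0500, 0)
  M2 = (+0.0500, -0.0500, 0)
  M3 = (-0.0500, -0.0500, 0)
rvec = (0.3897, 0.1197, 0.5470), |rvec| = θ = 0.68220 rad = 39.087°
Rodrigues: sinθ=0.63051, 1−cosθ=0.22382; R = I + sinθ·[k]× + (1−cosθ)·[k]×²:
    [+0.84922 -0.48311 +0.21314]
    [+0.52798 +0.78308 -0.32868]
    [-0.00812 +0.39166 +0.92008]
t = (0.1422, 0.1425, 0.8084) m
M0: Pc = R·M0+t = (+0.07558, +0.15525, +0.82839); u = 662.6·(+0.07558)/0.82839 + 312.6 = 373.0566, v = 886.4·(+0.15525)/0.82839 + 248.6 = 414.7271
M1: Pc = R·M1+t = (+0.16051, +0.20805, +0.82758); u = 662.6·(+0.16051)/0.82758 + 312.6 = 441.1086, v = 886.4·(+0.20805)/0.82758 + 248.6 = 471.4409
M2: Pc = R·M2+t = (+0.20882, +0.12975, +0.78841); u = 662.6·(+0.20882)/0.78841 + 312.6 = 488.0945, v = 886.4·(+0.12975)/0.78841 + 248.6 = 394.4708
M3: Pc = R·M3+t = (+0.12389, +0.07695, +0.78922); u = 662.6·(+0.12389)/0.78922 + 312.6 = 416.6171, v = 886.4·(+0.07695)/0.78922 + 248.6 = 335.0218

c0=(373.06, 414.73) c1=(441.11, 471.44) c2=(488.09, 394.47) c3=(416.62, 335.02)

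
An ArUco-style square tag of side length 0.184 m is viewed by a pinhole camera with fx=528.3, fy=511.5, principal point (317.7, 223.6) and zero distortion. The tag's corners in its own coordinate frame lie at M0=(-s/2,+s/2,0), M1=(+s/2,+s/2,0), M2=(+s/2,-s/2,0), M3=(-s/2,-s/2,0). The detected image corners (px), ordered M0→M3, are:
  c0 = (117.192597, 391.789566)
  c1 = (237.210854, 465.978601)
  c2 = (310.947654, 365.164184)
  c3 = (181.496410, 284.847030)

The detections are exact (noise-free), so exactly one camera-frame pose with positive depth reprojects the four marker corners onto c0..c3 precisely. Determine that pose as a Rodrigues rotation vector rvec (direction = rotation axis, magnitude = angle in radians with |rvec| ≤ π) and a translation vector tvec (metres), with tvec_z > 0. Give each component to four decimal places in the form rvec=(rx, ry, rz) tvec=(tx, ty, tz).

rvec=(0.2720, 0.0726, 0.5688) tvec=(-0.1335, 0.1997, 0.6575)

Intrinsics K: fx=528.3, fy=511.5, cx=317.7, cy=223.6
Marker side s = 0.184 m; corners in marker frame (Z=0):
  M0 = (-0.0920, +0.0920, 0)
  M1 = (+0.0920, +0.0920, 0)
  M2 = (+0.0920, -0.0920, 0)
  M3 = (-0.0920, -0.0920, 0)
Detected image corners:
  c0 = (117.192597, 391.789566) px
  c1 = (237.210854, 465.978601) px
  c2 = (310.947654, 365.164184) px
  c3 = (181.496410, 284.847030) px
Planar DLT: solve 8×8 A·h = b for H (H[2,2]=1):
  H  [+679.16673 -286.87991 +210.44916]
  H  [+423.20968 +721.67613 +378.97446]
  H  [+0.01060 +0.41687 +1.00000]
B = K⁻¹H; ‖b₁‖=1.520982, ‖b₂‖=1.520982; λ = 2/(‖b₁‖+‖b₂‖) = 0.657470, sign → tz>0 ⇒ λ=+0.657470
r₁ = λ·B[:,0] = (+0.84103,+0.54094,+0.00697); r₂ = λ·B[:,1] = (-0.52184,+0.80781,+0.27408)
r₃ = r₁×r₂ = (+0.14263,-0.23414,+0.96168); SVD([r₁ r₂ r₃]) → R = UVᵀ:
  R  [+0.84103 -0.52184 +0.14263]
  R  [+0.54094 +0.80781 -0.23414]
  R  [+0.00697 +0.27408 +0.96168]
t = (-0.13347, +0.19971, +0.65747) m
tr R = 2.610530; θ = arccos((tr R − 1)/2) = 0.634674 rad = 36.364°
axis k = ((R−Rᵀ)₃₂, (R−Rᵀ)₁₃, (R−Rᵀ)₂₁) / (2 sinθ) = (+0.428578, +0.114403, +0.896233)
rvec = θ·k = (+0.272007, +0.072609, +0.568816)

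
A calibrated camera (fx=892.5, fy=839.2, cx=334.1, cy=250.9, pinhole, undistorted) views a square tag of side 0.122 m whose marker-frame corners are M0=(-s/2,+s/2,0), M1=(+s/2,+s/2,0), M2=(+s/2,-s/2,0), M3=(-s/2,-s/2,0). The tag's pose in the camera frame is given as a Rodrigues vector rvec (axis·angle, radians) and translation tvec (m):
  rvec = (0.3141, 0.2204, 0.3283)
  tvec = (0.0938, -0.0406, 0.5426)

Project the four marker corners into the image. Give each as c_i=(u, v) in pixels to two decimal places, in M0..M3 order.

Intrinsics K: fx=892.5, fy=839.2, cx=334.1, cy=250.9
Marker side s = 0.122 m; corners in marker frame (Z=0):
  M0 = (-0.0610, +0.0610, 0)
  M1 = (+0.0610, +0.0610, 0)
  M2 = (+0.0610, -0.0610, 0)
  M3 = (-0.0610, -0.0610, 0)
rvec = (0.3141, 0.2204, 0.3283), |rvec| = θ = 0.50499 rad = 28.934°
Rodrigues: sinθ=0.48380, 1−cosθ=0.12482; R = I + sinθ·[k]× + (1−cosθ)·[k]×²:
    [+0.92347 -0.28064 +0.26162]
    [+0.34841 +0.89896 -0.26550]
    [-0.16068 +0.33634 +0.92793]
t = (0.0938, -0.0406, 0.5426) m
M0: Pc = R·M0+t = (+0.02035, -0.00702, +0.57292); u = 892.5·(+0.02035)/0.57292 + 334.1 = 365.8007, v = 839.2·(-0.00702)/0.57292 + 250.9 = 240.6222
M1: Pc = R·M1+t = (+0.13301, +0.03549, +0.55332); u = 892.5·(+0.13301)/0.55332 + 334.1 = 548.6500, v = 839.2·(+0.03549)/0.55332 + 250.9 = 304.7255
M2: Pc = R·M2+t = (+0.16725, -0.07418, +0.51228); u = 892.5·(+0.16725)/0.51228 + 334.1 = 625.4846, v = 839.2·(-0.07418)/0.51228 + 250.9 = 129.3758
M3: Pc = R·M3+t = (+0.05459, -0.11669, +0.53188); u = 892.5·(+0.05459)/0.53188 + 334.1 = 425.6973, v = 839.2·(-0.11669)/0.53188 + 250.9 = 66.7896

c0=(365.80, 240.62) c1=(548.65, 304.73) c2=(625.48, 129.38) c3=(425.70, 66.79)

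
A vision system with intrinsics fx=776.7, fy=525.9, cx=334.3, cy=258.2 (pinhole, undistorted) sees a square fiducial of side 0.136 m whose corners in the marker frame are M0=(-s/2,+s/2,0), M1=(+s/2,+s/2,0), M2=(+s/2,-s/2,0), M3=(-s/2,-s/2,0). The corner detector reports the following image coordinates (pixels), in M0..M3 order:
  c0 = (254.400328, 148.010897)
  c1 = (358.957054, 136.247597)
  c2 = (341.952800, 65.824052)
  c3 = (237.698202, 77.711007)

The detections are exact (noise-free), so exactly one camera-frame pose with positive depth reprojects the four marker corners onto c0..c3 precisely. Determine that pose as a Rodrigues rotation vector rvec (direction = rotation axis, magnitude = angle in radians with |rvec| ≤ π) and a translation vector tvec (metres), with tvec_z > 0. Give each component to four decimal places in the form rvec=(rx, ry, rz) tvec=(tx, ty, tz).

Intrinsics K: fx=776.7, fy=525.9, cx=334.3, cy=258.2
Marker side s = 0.136 m; corners in marker frame (Z=0):
  M0 = (-0.0680, +0.0680, 0)
  M1 = (+0.0680, +0.0680, 0)
  M2 = (+0.0680, -0.0680, 0)
  M3 = (-0.0680, -0.0680, 0)
Detected image corners:
  c0 = (254.400328, 148.010897) px
  c1 = (358.957054, 136.247597) px
  c2 = (341.952800, 65.824052) px
  c3 = (237.698202, 77.711007) px
Planar DLT: solve 8×8 A·h = b for H (H[2,2]=1):
  H  [+762.89662 +118.34644 +298.18437]
  H  [-88.66790 +515.36674 +106.91015]
  H  [-0.01606 -0.01869 +1.00000]
B = K⁻¹H; ‖b₁‖=1.002242, ‖b₂‖=1.002242; λ = 2/(‖b₁‖+‖b₂‖) = 0.997763, sign → tz>0 ⇒ λ=+0.997763
r₁ = λ·B[:,0] = (+0.98693,-0.16036,-0.01603); r₂ = λ·B[:,1] = (+0.16005,+0.98693,-0.01864)
r₃ = r₁×r₂ = (+0.01881,+0.01583,+0.99970); SVD([r₁ r₂ r₃]) → R = UVᵀ:
  R  [+0.98693 +0.16005 +0.01881]
  R  [-0.16036 +0.98693 +0.01583]
  R  [-0.01603 -0.01864 +0.99970]
t = (-0.04639, -0.28703, +0.99776) m
tr R = 2.973559; θ = arccos((tr R − 1)/2) = 0.162787 rad = 9.327°
axis k = ((R−Rᵀ)₃₂, (R−Rᵀ)₁₃, (R−Rᵀ)₂₁) / (2 sinθ) = (-0.106368, +0.107464, -0.988503)
rvec = θ·k = (-0.017315, +0.017494, -0.160915)

rvec=(-0.0173, 0.0175, -0.1609) tvec=(-0.0464, -0.2870, 0.9978)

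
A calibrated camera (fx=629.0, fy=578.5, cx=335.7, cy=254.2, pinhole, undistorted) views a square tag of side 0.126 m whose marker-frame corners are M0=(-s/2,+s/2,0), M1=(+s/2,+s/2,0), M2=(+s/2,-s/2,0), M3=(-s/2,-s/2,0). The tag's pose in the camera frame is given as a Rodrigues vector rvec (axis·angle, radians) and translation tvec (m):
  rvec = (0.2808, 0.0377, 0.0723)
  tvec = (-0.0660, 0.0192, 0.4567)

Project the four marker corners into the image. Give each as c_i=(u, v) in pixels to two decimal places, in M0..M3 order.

c0=(159.99, 345.06) c1=(325.89, 357.52) c2=(337.07, 206.13) c3=(157.89, 193.85)

Intrinsics K: fx=629.0, fy=578.5, cx=335.7, cy=254.2
Marker side s = 0.126 m; corners in marker frame (Z=0):
  M0 = (-0.0630, +0.0630, 0)
  M1 = (+0.0630, +0.0630, 0)
  M2 = (+0.0630, -0.0630, 0)
  M3 = (-0.0630, -0.0630, 0)
rvec = (0.2808, 0.0377, 0.0723), |rvec| = θ = 0.29240 rad = 16.753°
Rodrigues: sinθ=0.28825, 1−cosθ=0.04244; R = I + sinθ·[k]× + (1−cosθ)·[k]×²:
    [+0.99670 -0.06602 +0.04724]
    [+0.07653 +0.95826 -0.27546]
    [-0.02709 +0.27817 +0.96015]
t = (-0.0660, 0.0192, 0.4567) m
M0: Pc = R·M0+t = (-0.13295, +0.07475, +0.47593); u = 629.0·(-0.13295)/0.47593 + 335.7 = 159.9890, v = 578.5·(+0.07475)/0.47593 + 254.2 = 345.0584
M1: Pc = R·M1+t = (-0.00737, +0.08439, +0.47252); u = 629.0·(-0.00737)/0.47252 + 335.7 = 325.8931, v = 578.5·(+0.08439)/0.47252 + 254.2 = 357.5201
M2: Pc = R·M2+t = (+0.00095, -0.03635, +0.43747); u = 629.0·(+0.00095)/0.43747 + 335.7 = 337.0677, v = 578.5·(-0.03635)/0.43747 + 254.2 = 206.1327
M3: Pc = R·M3+t = (-0.12463, -0.04599, +0.44088); u = 629.0·(-0.12463)/0.44088 + 335.7 = 157.8880, v = 578.5·(-0.04599)/0.44088 + 254.2 = 193.8522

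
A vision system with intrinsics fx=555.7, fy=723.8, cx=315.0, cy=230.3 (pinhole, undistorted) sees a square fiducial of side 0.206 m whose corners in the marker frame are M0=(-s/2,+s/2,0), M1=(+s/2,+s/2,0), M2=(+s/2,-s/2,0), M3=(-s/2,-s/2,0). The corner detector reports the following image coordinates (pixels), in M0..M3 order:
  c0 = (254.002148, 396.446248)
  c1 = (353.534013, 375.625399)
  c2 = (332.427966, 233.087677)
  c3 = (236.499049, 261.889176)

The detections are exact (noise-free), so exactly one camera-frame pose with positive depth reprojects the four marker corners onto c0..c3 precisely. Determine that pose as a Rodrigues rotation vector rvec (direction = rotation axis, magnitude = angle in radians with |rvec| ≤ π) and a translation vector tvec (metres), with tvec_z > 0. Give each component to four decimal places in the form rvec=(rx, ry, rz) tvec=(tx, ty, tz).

Intrinsics K: fx=555.7, fy=723.8, cx=315.0, cy=230.3
Marker side s = 0.206 m; corners in marker frame (Z=0):
  M0 = (-0.1030, +0.1030, 0)
  M1 = (+0.1030, +0.1030, 0)
  M2 = (+0.1030, -0.1030, 0)
  M3 = (-0.1030, -0.1030, 0)
Detected image corners:
  c0 = (254.002148, 396.446248) px
  c1 = (353.534013, 375.625399) px
  c2 = (332.427966, 233.087677) px
  c3 = (236.499049, 261.889176) px
Planar DLT: solve 8×8 A·h = b for H (H[2,2]=1):
  H  [+385.77604 +58.29314 +292.48190]
  H  [-216.03378 +634.10609 +316.29410]
  H  [-0.30102 -0.11950 +1.00000]
B = K⁻¹H; ‖b₁‖=0.937906, ‖b₂‖=0.937906; λ = 2/(‖b₁‖+‖b₂‖) = 1.066205, sign → tz>0 ⇒ λ=+1.066205
r₁ = λ·B[:,0] = (+0.92211,-0.21611,-0.32095); r₂ = λ·B[:,1] = (+0.18407,+0.97462,-0.12741)
r₃ = r₁×r₂ = (+0.34034,+0.05841,+0.93849); SVD([r₁ r₂ r₃]) → R = UVᵀ:
  R  [+0.92211 +0.18407 +0.34034]
  R  [-0.21611 +0.97462 +0.05841]
  R  [-0.32095 -0.12741 +0.93849]
t = (-0.04320, +0.12667, +1.06620) m
tr R = 2.835215; θ = arccos((tr R − 1)/2) = 0.408777 rad = 23.421°
axis k = ((R−Rᵀ)₃₂, (R−Rᵀ)₁₃, (R−Rᵀ)₂₁) / (2 sinθ) = (-0.233748, +0.831843, -0.503387)
rvec = θ·k = (-0.095551, +0.340038, -0.205773)

rvec=(-0.0956, 0.3400, -0.2058) tvec=(-0.0432, 0.1267, 1.0662)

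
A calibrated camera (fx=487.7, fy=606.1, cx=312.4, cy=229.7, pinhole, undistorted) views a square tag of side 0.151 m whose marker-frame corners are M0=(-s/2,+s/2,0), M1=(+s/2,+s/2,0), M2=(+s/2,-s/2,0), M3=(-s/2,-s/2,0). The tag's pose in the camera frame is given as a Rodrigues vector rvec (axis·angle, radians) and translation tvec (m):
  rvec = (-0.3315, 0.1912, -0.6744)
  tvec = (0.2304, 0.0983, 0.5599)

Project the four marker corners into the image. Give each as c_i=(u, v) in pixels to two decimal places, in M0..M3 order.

Intrinsics K: fx=487.7, fy=606.1, cx=312.4, cy=229.7
Marker side s = 0.151 m; corners in marker frame (Z=0):
  M0 = (-0.0755, +0.0755, 0)
  M1 = (+0.0755, +0.0755, 0)
  M2 = (+0.0755, -0.0755, 0)
  M3 = (-0.0755, -0.0755, 0)
rvec = (-0.3315, 0.1912, -0.6744), |rvec| = θ = 0.77541 rad = 44.428°
Rodrigues: sinθ=0.70001, 1−cosθ=0.28587; R = I + sinθ·[k]× + (1−cosθ)·[k]×²:
    [+0.76638 +0.57869 +0.27890]
    [-0.63896 +0.73151 +0.23796]
    [-0.06632 -0.36057 +0.93037]
t = (0.2304, 0.0983, 0.5599) m
M0: Pc = R·M0+t = (+0.21623, +0.20177, +0.53768); u = 487.7·(+0.21623)/0.53768 + 312.4 = 508.5282, v = 606.1·(+0.20177)/0.53768 + 229.7 = 457.1442
M1: Pc = R·M1+t = (+0.33195, +0.10529, +0.52767); u = 487.7·(+0.33195)/0.52767 + 312.4 = 619.2076, v = 606.1·(+0.10529)/0.52767 + 229.7 = 350.6375
M2: Pc = R·M2+t = (+0.24457, -0.00517, +0.58212); u = 487.7·(+0.24457)/0.58212 + 312.4 = 517.3028, v = 606.1·(-0.00517)/0.58212 + 229.7 = 224.3166
M3: Pc = R·M3+t = (+0.12885, +0.09131, +0.59213); u = 487.7·(+0.12885)/0.59213 + 312.4 = 418.5236, v = 606.1·(+0.09131)/0.59213 + 229.7 = 323.1662

c0=(508.53, 457.14) c1=(619.21, 350.64) c2=(517.30, 224.32) c3=(418.52, 323.17)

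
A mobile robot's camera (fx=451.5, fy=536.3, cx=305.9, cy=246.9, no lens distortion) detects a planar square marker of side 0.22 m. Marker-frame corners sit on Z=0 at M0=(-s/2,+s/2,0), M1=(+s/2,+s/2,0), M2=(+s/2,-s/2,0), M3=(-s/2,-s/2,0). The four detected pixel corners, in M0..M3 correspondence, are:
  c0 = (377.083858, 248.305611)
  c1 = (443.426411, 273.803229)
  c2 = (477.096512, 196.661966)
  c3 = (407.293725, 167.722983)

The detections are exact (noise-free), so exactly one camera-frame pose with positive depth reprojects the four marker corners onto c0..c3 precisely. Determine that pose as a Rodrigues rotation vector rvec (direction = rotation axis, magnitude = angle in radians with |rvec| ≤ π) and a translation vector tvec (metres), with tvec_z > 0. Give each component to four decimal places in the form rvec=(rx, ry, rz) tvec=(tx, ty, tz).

Intrinsics K: fx=451.5, fy=536.3, cx=305.9, cy=246.9
Marker side s = 0.22 m; corners in marker frame (Z=0):
  M0 = (-0.1100, +0.1100, 0)
  M1 = (+0.1100, +0.1100, 0)
  M2 = (+0.1100, -0.1100, 0)
  M3 = (-0.1100, -0.1100, 0)
Detected image corners:
  c0 = (377.083858, 248.305611) px
  c1 = (443.426411, 273.803229) px
  c2 = (477.096512, 196.661966) px
  c3 = (407.293725, 167.722983) px
Planar DLT: solve 8×8 A·h = b for H (H[2,2]=1):
  H  [+352.68822 -26.37554 +426.11728]
  H  [+146.10248 +420.19691 +222.98617]
  H  [+0.10208 +0.27895 +1.00000]
B = K⁻¹H; ‖b₁‖=0.753768, ‖b₂‖=0.753768; λ = 2/(‖b₁‖+‖b₂‖) = 1.326668, sign → tz>0 ⇒ λ=+1.326668
r₁ = λ·B[:,0] = (+0.94457,+0.29907,+0.13542); r₂ = λ·B[:,1] = (-0.32823,+0.86909,+0.37007)
r₃ = r₁×r₂ = (-0.00702,-0.39401,+0.91908); SVD([r₁ r₂ r₃]) → R = UVᵀ:
  R  [+0.94457 -0.32823 -0.00702]
  R  [+0.29907 +0.86909 -0.39401]
  R  [+0.13542 +0.37007 +0.91908]
t = (+0.35324, -0.05916, +1.32667) m
tr R = 2.732738; θ = arccos((tr R − 1)/2) = 0.522911 rad = 29.961°
axis k = ((R−Rᵀ)₃₂, (R−Rᵀ)₁₃, (R−Rᵀ)₂₁) / (2 sinθ) = (+0.764991, -0.142610, +0.628053)
rvec = θ·k = (+0.400022, -0.074573, +0.328416)

rvec=(0.4000, -0.0746, 0.3284) tvec=(0.3532, -0.0592, 1.3267)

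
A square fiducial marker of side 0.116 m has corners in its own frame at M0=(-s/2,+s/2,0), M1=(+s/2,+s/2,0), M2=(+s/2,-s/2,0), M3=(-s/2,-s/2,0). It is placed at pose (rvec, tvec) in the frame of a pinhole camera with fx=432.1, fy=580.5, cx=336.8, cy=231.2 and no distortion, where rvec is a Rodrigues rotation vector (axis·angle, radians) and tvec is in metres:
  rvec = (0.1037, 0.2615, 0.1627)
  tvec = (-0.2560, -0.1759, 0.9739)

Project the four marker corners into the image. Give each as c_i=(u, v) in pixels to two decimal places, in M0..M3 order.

c0=(198.00, 155.96) c1=(243.27, 165.79) c2=(249.58, 95.41) c3=(203.46, 87.50)

Intrinsics K: fx=432.1, fy=580.5, cx=336.8, cy=231.2
Marker side s = 0.116 m; corners in marker frame (Z=0):
  M0 = (-0.0580, +0.0580, 0)
  M1 = (+0.0580, +0.0580, 0)
  M2 = (+0.0580, -0.0580, 0)
  M3 = (-0.0580, -0.0580, 0)
rvec = (0.1037, 0.2615, 0.1627), |rvec| = θ = 0.32497 rad = 18.620°
Rodrigues: sinθ=0.31928, 1−cosθ=0.05234; R = I + sinθ·[k]× + (1−cosθ)·[k]×²:
    [+0.95299 -0.14641 +0.26528]
    [+0.17329 +0.98155 -0.08080]
    [-0.24856 +0.12297 +0.96078]
t = (-0.2560, -0.1759, 0.9739) m
M0: Pc = R·M0+t = (-0.31977, -0.12902, +0.99545); u = 432.1·(-0.31977)/0.99545 + 336.8 = 197.9977, v = 580.5·(-0.12902)/0.99545 + 231.2 = 155.9609
M1: Pc = R·M1+t = (-0.20922, -0.10892, +0.96662); u = 432.1·(-0.20922)/0.96662 + 336.8 = 243.2744, v = 580.5·(-0.10892)/0.96662 + 231.2 = 165.7887
M2: Pc = R·M2+t = (-0.19223, -0.22278, +0.95235); u = 432.1·(-0.19223)/0.95235 + 336.8 = 249.5794, v = 580.5·(-0.22278)/0.95235 + 231.2 = 95.4064
M3: Pc = R·M3+t = (-0.30278, -0.24288, +0.98118); u = 432.1·(-0.30278)/0.98118 + 336.8 = 203.4592, v = 580.5·(-0.24288)/0.98118 + 231.2 = 87.5039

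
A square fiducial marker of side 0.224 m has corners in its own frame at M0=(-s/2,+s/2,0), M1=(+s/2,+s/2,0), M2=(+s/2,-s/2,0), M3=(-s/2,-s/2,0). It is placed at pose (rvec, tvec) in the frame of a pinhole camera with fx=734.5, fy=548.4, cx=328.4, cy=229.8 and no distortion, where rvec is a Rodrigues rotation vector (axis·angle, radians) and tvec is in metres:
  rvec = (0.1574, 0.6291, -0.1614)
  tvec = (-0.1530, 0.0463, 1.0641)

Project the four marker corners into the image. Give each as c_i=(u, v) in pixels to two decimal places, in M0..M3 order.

c0=(186.77, 310.01) c1=(298.06, 308.20) c2=(264.48, 188.45) c3=(155.03, 204.56)

Intrinsics K: fx=734.5, fy=548.4, cx=328.4, cy=229.8
Marker side s = 0.224 m; corners in marker frame (Z=0):
  M0 = (-0.1120, +0.1120, 0)
  M1 = (+0.1120, +0.1120, 0)
  M2 = (+0.1120, -0.1120, 0)
  M3 = (-0.1120, -0.1120, 0)
rvec = (0.1574, 0.6291, -0.1614), |rvec| = θ = 0.66828 rad = 38.289°
Rodrigues: sinθ=0.61963, 1−cosθ=0.21511; R = I + sinθ·[k]× + (1−cosθ)·[k]×²:
    [+0.79682 +0.19735 +0.57107]
    [-0.10196 +0.97552 -0.19485]
    [-0.59555 +0.09704 +0.79744]
t = (-0.1530, 0.0463, 1.0641) m
M0: Pc = R·M0+t = (-0.22014, +0.16698, +1.14167); u = 734.5·(-0.22014)/1.14167 + 328.4 = 186.7706, v = 548.4·(+0.16698)/1.14167 + 229.8 = 310.0075
M1: Pc = R·M1+t = (-0.04165, +0.14414, +1.00827); u = 734.5·(-0.04165)/1.00827 + 328.4 = 298.0569, v = 548.4·(+0.14414)/1.00827 + 229.8 = 308.1977
M2: Pc = R·M2+t = (-0.08586, -0.07438, +0.98653); u = 734.5·(-0.08586)/0.98653 + 328.4 = 264.4759, v = 548.4·(-0.07438)/0.98653 + 229.8 = 188.4545
M3: Pc = R·M3+t = (-0.26435, -0.05154, +1.11993); u = 734.5·(-0.26435)/1.11993 + 328.4 = 155.0298, v = 548.4·(-0.05154)/1.11993 + 229.8 = 204.5628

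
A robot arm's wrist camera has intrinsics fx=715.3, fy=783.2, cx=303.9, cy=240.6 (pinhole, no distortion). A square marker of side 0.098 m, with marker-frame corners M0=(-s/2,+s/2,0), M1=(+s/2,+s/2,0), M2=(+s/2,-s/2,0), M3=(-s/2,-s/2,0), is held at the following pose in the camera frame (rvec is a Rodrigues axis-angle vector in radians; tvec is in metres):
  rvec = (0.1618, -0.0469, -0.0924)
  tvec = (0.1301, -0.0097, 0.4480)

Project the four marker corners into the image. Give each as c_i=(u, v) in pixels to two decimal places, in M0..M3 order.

c0=(438.87, 315.01) c1=(590.01, 298.35) c2=(586.38, 129.77) c3=(429.70, 145.55)

Intrinsics K: fx=715.3, fy=783.2, cx=303.9, cy=240.6
Marker side s = 0.098 m; corners in marker frame (Z=0):
  M0 = (-0.0490, +0.0490, 0)
  M1 = (+0.0490, +0.0490, 0)
  M2 = (+0.0490, -0.0490, 0)
  M3 = (-0.0490, -0.0490, 0)
rvec = (0.1618, -0.0469, -0.0924), |rvec| = θ = 0.19214 rad = 11.009°
Rodrigues: sinθ=0.19096, 1−cosθ=0.01840; R = I + sinθ·[k]× + (1−cosθ)·[k]×²:
    [+0.99465 +0.08805 -0.05406]
    [-0.09562 +0.98269 -0.15865]
    [+0.03916 +0.16297 +0.98585]
t = (0.1301, -0.0097, 0.4480) m
M0: Pc = R·M0+t = (+0.08568, +0.04314, +0.45407); u = 715.3·(+0.08568)/0.45407 + 303.9 = 438.8682, v = 783.2·(+0.04314)/0.45407 + 240.6 = 315.0055
M1: Pc = R·M1+t = (+0.18315, +0.03377, +0.45790); u = 715.3·(+0.18315)/0.45790 + 303.9 = 590.0052, v = 783.2·(+0.03377)/0.45790 + 240.6 = 298.3550
M2: Pc = R·M2+t = (+0.17452, -0.06254, +0.44193); u = 715.3·(+0.17452)/0.44193 + 303.9 = 586.3781, v = 783.2·(-0.06254)/0.44193 + 240.6 = 129.7708
M3: Pc = R·M3+t = (+0.07705, -0.05317, +0.43810); u = 715.3·(+0.07705)/0.43810 + 303.9 = 429.6996, v = 783.2·(-0.05317)/0.43810 + 240.6 = 145.5516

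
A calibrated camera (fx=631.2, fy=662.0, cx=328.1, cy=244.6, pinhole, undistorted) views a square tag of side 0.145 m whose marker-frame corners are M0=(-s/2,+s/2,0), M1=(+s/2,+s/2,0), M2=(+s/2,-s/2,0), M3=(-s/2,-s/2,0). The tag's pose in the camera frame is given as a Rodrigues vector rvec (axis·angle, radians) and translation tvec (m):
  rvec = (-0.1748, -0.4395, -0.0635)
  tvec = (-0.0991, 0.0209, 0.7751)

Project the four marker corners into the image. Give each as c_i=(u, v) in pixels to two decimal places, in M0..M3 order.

Intrinsics K: fx=631.2, fy=662.0, cx=328.1, cy=244.6
Marker side s = 0.145 m; corners in marker frame (Z=0):
  M0 = (-0.0725, +0.0725, 0)
  M1 = (+0.0725, +0.0725, 0)
  M2 = (+0.0725, -0.0725, 0)
  M3 = (-0.0725, -0.0725, 0)
rvec = (-0.1748, -0.4395, -0.0635), |rvec| = θ = 0.47723 rad = 27.343°
Rodrigues: sinθ=0.45932, 1−cosθ=0.11173; R = I + sinθ·[k]× + (1−cosθ)·[k]×²:
    [+0.90326 +0.09881 -0.41756]
    [-0.02343 +0.98303 +0.18193]
    [+0.42845 -0.15455 +0.89025]
t = (-0.0991, 0.0209, 0.7751) m
M0: Pc = R·M0+t = (-0.15742, +0.09387, +0.73283); u = 631.2·(-0.15742)/0.73283 + 328.1 = 192.5091, v = 662.0·(+0.09387)/0.73283 + 244.6 = 329.3955
M1: Pc = R·M1+t = (-0.02645, +0.09047, +0.79496); u = 631.2·(-0.02645)/0.79496 + 328.1 = 307.0985, v = 662.0·(+0.09047)/0.79496 + 244.6 = 319.9398
M2: Pc = R·M2+t = (-0.04078, -0.05207, +0.81737); u = 631.2·(-0.04078)/0.81737 + 328.1 = 296.6106, v = 662.0·(-0.05207)/0.81737 + 244.6 = 202.4289
M3: Pc = R·M3+t = (-0.17175, -0.04867, +0.75524); u = 631.2·(-0.17175)/0.75524 + 328.1 = 184.5586, v = 662.0·(-0.04867)/0.75524 + 244.6 = 201.9377

c0=(192.51, 329.40) c1=(307.10, 319.94) c2=(296.61, 202.43) c3=(184.56, 201.94)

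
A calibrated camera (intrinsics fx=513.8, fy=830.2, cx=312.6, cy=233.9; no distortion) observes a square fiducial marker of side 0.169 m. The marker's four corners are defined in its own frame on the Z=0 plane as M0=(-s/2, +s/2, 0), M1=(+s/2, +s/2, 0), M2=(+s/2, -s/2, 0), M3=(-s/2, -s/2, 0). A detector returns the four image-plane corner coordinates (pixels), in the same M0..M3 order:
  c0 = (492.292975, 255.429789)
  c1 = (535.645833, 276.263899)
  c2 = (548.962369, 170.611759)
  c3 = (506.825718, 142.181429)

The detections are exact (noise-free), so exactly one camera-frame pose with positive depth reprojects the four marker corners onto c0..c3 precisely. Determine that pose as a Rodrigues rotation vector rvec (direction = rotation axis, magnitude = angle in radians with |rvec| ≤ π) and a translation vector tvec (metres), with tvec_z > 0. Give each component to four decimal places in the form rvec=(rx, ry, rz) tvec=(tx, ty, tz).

rvec=(0.0210, -0.5525, 0.2240) tvec=(0.5089, -0.0339, 1.2505)

Intrinsics K: fx=513.8, fy=830.2, cx=312.6, cy=233.9
Marker side s = 0.169 m; corners in marker frame (Z=0):
  M0 = (-0.0845, +0.0845, 0)
  M1 = (+0.0845, +0.0845, 0)
  M2 = (+0.0845, -0.0845, 0)
  M3 = (-0.0845, -0.0845, 0)
Detected image corners:
  c0 = (492.292975, 255.429789) px
  c1 = (535.645833, 276.263899) px
  c2 = (548.962369, 170.611759) px
  c3 = (506.825718, 142.181429) px
Planar DLT: solve 8×8 A·h = b for H (H[2,2]=1):
  H  [+470.62630 -99.04983 +521.70543]
  H  [+234.04626 +640.03936 +211.40768]
  H  [+0.41792 -0.03222 +1.00000]
B = K⁻¹H; ‖b₁‖=0.799665, ‖b₂‖=0.799665; λ = 2/(‖b₁‖+‖b₂‖) = 1.250524, sign → tz>0 ⇒ λ=+1.250524
r₁ = λ·B[:,0] = (+0.82748,+0.20530,+0.52262); r₂ = λ·B[:,1] = (-0.21656,+0.97544,-0.04029)
r₃ = r₁×r₂ = (-0.51805,-0.07984,+0.85161); SVD([r₁ r₂ r₃]) → R = UVᵀ:
  R  [+0.82748 -0.21656 -0.51805]
  R  [+0.20530 +0.97544 -0.07984]
  R  [+0.52262 -0.04029 +0.85161]
t = (+0.50894, -0.03388, +1.25052) m
tr R = 2.654528; θ = arccos((tr R − 1)/2) = 0.596576 rad = 34.181°
axis k = ((R−Rᵀ)₃₂, (R−Rᵀ)₁₃, (R−Rᵀ)₂₁) / (2 sinθ) = (+0.035204, -0.926175, +0.375447)
rvec = θ·k = (+0.021002, -0.552534, +0.223983)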